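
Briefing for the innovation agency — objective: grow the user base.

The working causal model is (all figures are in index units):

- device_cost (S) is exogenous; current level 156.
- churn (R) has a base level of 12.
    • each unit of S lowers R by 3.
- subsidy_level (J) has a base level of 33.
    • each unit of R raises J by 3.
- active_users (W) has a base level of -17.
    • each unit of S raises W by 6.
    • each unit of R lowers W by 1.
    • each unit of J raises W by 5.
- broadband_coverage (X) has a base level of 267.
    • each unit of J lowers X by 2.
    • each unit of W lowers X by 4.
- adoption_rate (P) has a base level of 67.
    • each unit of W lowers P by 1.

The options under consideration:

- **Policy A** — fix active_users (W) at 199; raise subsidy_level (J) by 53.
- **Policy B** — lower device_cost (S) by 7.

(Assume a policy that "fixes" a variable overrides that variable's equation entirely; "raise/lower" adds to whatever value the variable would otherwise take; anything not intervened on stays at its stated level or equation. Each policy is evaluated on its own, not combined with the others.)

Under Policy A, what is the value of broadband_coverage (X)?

Policy A (W := 199, J + 53):
  S = 156
  R = 12 − 3·156 = -456
  J = 33 + 3·(-456) (+53 from intervention) = -1282
  W = 199
  X = 267 − 2·(-1282) − 4·199 = 2035

2035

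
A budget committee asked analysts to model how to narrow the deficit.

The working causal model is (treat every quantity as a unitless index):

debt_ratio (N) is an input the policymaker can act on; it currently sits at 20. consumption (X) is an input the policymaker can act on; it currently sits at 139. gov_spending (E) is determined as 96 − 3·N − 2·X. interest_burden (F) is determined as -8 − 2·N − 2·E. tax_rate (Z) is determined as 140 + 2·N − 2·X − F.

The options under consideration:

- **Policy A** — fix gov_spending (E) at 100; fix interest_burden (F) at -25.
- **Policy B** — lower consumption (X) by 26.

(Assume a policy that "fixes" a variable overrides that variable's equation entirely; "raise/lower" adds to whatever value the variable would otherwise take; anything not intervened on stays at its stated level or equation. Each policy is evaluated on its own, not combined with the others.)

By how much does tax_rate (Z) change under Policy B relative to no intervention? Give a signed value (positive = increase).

Baseline:
  N = 20
  X = 139
  E = 96 − 3·20 − 2·139 = -242
  F = -8 − 2·20 − 2·(-242) = 436
  Z = 140 + 2·20 − 2·139 − 436 = -534
Policy B (X − 26):
  N = 20
  X = 139 − 26 = 113
  E = 96 − 3·20 − 2·113 = -190
  F = -8 − 2·20 − 2·(-190) = 332
  Z = 140 + 2·20 − 2·113 − 332 = -378
Change in Z: -378 − (-534) = 156

156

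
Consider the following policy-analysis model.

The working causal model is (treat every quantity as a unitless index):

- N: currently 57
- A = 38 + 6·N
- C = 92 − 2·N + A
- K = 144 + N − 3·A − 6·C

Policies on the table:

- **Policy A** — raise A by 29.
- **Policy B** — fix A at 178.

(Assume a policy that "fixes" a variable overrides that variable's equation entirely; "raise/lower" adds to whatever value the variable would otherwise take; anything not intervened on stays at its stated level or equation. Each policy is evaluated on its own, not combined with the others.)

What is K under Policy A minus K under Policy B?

Policy A (A + 29):
  N = 57
  A = 38 + 6·57 (+29 from intervention) = 409
  C = 92 − 2·57 + 409 = 387
  K = 144 + 57 − 3·409 − 6·387 = -3348
Policy B (A := 178):
  N = 57
  A = 178
  C = 92 − 2·57 + 178 = 156
  K = 144 + 57 − 3·178 − 6·156 = -1269
K: -3348 − (-1269) = -2079

-2079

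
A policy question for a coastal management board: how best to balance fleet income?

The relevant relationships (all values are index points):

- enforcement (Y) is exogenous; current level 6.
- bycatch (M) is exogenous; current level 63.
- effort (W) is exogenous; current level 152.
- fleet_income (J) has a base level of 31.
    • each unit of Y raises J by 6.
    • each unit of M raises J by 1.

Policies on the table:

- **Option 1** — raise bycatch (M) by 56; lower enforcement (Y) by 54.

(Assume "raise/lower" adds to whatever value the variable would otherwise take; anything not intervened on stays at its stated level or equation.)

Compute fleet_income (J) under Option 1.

Option 1 (M + 56, Y − 54):
  Y = 6 − 54 = -48
  M = 63 + 56 = 119
  J = 31 + 6·(-48) + 119 = -138

-138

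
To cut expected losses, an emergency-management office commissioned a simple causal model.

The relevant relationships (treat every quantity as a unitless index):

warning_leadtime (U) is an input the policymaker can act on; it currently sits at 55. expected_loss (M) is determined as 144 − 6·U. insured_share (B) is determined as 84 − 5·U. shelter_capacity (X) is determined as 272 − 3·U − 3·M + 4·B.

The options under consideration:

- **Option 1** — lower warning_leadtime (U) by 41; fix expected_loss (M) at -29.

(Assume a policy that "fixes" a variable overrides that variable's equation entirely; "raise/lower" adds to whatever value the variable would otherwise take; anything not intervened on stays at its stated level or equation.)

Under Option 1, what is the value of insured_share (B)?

Option 1 (U − 41, M := -29):
  U = 55 − 41 = 14
  B = 84 − 5·14 = 14

14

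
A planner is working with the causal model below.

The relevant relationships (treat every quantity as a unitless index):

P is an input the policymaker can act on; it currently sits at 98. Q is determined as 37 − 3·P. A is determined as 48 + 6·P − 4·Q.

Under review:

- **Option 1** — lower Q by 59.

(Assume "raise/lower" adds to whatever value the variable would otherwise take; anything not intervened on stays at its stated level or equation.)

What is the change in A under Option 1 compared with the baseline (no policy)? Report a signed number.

Baseline:
  P = 98
  Q = 37 − 3·98 = -257
  A = 48 + 6·98 − 4·(-257) = 1664
Option 1 (Q − 59):
  P = 98
  Q = 37 − 3·98 (−59 from intervention) = -316
  A = 48 + 6·98 − 4·(-316) = 1900
Change in A: 1900 − 1664 = 236

236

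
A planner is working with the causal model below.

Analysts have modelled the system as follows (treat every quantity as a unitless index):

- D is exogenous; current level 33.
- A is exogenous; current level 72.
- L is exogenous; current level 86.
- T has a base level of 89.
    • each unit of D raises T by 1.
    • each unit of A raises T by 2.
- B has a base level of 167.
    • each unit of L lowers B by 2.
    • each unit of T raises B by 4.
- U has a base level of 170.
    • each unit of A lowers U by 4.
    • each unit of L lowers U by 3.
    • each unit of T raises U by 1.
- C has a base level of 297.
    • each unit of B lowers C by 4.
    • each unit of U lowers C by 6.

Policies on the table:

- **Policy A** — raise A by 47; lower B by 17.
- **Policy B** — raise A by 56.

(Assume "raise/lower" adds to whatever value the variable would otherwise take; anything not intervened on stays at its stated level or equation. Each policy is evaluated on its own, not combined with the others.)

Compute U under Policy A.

-204

Policy A (A + 47, B − 17):
  D = 33
  A = 72 + 47 = 119
  L = 86
  T = 89 + 33 + 2·119 = 360
  U = 170 − 4·119 − 3·86 + 360 = -204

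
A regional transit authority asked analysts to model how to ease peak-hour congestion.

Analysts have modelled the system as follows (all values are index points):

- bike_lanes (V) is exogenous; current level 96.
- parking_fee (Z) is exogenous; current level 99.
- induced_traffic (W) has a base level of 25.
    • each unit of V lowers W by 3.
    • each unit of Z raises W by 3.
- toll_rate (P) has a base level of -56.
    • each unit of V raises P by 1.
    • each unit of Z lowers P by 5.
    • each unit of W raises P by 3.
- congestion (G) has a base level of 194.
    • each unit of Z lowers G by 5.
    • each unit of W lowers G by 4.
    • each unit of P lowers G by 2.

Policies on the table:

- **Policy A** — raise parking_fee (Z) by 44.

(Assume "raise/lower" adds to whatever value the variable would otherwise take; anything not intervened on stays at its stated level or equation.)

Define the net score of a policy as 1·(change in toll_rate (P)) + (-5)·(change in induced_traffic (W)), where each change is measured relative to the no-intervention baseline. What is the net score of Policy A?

-484

Baseline:
  V = 96
  Z = 99
  W = 25 − 3·96 + 3·99 = 34
  P = -56 + 96 − 5·99 + 3·34 = -353
Policy A (Z + 44):
  V = 96
  Z = 99 + 44 = 143
  W = 25 − 3·96 + 3·143 = 166
  P = -56 + 96 − 5·143 + 3·166 = -177
ΔP = -177 − (-353) = 176; ΔW = 166 − 34 = 132
Score = 1·176 + (-5)·132 = -484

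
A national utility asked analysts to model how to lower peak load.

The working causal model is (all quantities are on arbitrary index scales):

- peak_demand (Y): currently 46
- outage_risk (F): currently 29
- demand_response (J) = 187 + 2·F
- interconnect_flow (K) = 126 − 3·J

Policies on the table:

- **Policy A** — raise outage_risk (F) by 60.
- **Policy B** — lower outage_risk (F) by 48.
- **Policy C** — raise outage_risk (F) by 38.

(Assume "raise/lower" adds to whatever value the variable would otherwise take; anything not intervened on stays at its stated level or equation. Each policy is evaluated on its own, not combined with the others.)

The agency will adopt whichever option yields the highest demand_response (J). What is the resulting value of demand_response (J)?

Policy A (F + 60):
  F = 29 + 60 = 89
  J = 187 + 2·89 = 365
Policy B (F − 48):
  F = 29 − 48 = -19
  J = 187 + 2·(-19) = 149
Policy C (F + 38):
  F = 29 + 38 = 67
  J = 187 + 2·67 = 321
Comparing — Policy A: J=365, Policy B: J=149, Policy C: J=321. Highest is 365 (Policy A).

365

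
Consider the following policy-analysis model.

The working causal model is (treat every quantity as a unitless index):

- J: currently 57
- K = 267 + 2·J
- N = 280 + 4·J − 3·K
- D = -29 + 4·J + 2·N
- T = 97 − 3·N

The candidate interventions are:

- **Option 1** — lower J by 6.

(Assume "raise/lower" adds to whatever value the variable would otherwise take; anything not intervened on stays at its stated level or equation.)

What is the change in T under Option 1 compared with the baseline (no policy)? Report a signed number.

Baseline:
  J = 57
  K = 267 + 2·57 = 381
  N = 280 + 4·57 − 3·381 = -635
  T = 97 − 3·(-635) = 2002
Option 1 (J − 6):
  J = 57 − 6 = 51
  K = 267 + 2·51 = 369
  N = 280 + 4·51 − 3·369 = -623
  T = 97 − 3·(-623) = 1966
Change in T: 1966 − 2002 = -36

-36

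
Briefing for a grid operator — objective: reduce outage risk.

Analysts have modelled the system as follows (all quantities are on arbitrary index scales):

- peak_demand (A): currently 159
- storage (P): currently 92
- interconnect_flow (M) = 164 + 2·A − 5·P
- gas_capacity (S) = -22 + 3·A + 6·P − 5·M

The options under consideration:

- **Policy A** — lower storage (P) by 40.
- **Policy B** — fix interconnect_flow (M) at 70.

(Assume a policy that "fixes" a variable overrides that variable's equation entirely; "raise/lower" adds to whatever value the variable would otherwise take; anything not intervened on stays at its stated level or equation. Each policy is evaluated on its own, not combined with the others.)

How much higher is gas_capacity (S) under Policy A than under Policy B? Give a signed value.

Policy A (P − 40):
  A = 159
  P = 92 − 40 = 52
  M = 164 + 2·159 − 5·52 = 222
  S = -22 + 3·159 + 6·52 − 5·222 = -343
Policy B (M := 70):
  A = 159
  P = 92
  M = 70
  S = -22 + 3·159 + 6·92 − 5·70 = 657
S: -343 − 657 = -1000

-1000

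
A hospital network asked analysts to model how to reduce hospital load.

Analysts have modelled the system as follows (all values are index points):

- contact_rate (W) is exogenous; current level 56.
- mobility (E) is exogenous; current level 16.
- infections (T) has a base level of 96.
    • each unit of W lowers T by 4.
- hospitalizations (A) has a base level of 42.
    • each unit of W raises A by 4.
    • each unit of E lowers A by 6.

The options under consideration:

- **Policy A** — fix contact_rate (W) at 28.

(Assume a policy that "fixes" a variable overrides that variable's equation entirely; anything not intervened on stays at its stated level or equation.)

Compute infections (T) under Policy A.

-16

Policy A (W := 28):
  W = 28
  T = 96 − 4·28 = -16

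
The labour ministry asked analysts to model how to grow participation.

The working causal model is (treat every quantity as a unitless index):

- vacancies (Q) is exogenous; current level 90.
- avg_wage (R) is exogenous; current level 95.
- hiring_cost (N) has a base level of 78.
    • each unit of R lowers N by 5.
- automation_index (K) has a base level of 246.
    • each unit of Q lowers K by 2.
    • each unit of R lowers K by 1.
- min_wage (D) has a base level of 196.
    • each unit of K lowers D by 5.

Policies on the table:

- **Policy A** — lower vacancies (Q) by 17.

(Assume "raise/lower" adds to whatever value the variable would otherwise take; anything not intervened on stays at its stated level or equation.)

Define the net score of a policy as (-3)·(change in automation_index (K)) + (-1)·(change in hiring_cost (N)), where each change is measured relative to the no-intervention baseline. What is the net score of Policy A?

-102

Baseline:
  Q = 90
  R = 95
  N = 78 − 5·95 = -397
  K = 246 − 2·90 − 95 = -29
Policy A (Q − 17):
  Q = 90 − 17 = 73
  R = 95
  N = 78 − 5·95 = -397
  K = 246 − 2·73 − 95 = 5
ΔK = 5 − (-29) = 34; ΔN = -397 − (-397) = 0
Score = (-3)·34 + (-1)·0 = -102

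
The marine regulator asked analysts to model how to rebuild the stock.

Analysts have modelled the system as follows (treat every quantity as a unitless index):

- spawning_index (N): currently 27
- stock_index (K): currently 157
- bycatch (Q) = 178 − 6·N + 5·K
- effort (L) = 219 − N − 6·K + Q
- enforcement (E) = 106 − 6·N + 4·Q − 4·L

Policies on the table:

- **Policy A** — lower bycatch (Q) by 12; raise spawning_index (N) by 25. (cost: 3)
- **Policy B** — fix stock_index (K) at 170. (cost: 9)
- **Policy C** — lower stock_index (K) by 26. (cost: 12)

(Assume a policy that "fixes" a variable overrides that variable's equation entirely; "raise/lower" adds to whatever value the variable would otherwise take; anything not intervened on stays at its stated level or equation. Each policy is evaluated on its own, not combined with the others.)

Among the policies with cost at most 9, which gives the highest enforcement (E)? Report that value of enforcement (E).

3256

Policy A (Q − 12, N + 25):
  N = 27 + 25 = 52
  K = 157
  Q = 178 − 6·52 + 5·157 (−12 from intervention) = 639
  L = 219 − 52 − 6·157 + 639 = -136
  E = 106 − 6·52 + 4·639 − 4·(-136) = 2894
Policy B (K := 170):
  N = 27
  K = 170
  Q = 178 − 6·27 + 5·170 = 866
  L = 219 − 27 − 6·170 + 866 = 38
  E = 106 − 6·27 + 4·866 − 4·38 = 3256
Comparing — Policy A: E=2894, Policy B: E=3256. Highest is 3256 (Policy B).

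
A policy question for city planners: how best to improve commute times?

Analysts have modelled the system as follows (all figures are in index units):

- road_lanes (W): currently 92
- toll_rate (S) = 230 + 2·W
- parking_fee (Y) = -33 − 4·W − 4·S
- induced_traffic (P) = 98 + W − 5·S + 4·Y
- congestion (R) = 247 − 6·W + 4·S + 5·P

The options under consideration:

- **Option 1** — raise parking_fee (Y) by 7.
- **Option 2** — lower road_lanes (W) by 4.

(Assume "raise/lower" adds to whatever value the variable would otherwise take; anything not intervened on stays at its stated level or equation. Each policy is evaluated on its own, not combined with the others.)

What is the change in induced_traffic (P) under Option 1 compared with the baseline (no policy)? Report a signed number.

28

Baseline:
  W = 92
  S = 230 + 2·92 = 414
  Y = -33 − 4·92 − 4·414 = -2057
  P = 98 + 92 − 5·414 + 4·(-2057) = -10108
Option 1 (Y + 7):
  W = 92
  S = 230 + 2·92 = 414
  Y = -33 − 4·92 − 4·414 (+7 from intervention) = -2050
  P = 98 + 92 − 5·414 + 4·(-2050) = -10080
Change in P: -10080 − (-10108) = 28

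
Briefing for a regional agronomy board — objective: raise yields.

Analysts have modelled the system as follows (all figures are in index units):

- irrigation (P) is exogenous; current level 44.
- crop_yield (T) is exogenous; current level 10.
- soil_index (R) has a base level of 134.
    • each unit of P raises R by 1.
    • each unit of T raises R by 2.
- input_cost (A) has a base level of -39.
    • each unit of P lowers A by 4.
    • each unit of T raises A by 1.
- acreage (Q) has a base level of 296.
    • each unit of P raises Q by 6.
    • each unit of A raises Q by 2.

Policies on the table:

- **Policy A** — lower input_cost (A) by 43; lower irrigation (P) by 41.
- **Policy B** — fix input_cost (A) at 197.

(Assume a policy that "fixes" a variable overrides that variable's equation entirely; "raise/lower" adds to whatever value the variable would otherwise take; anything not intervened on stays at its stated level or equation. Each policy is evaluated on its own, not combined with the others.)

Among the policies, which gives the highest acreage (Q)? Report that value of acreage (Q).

Policy A (A − 43, P − 41):
  P = 44 − 41 = 3
  T = 10
  A = -39 − 4·3 + 10 (−43 from intervention) = -84
  Q = 296 + 6·3 + 2·(-84) = 146
Policy B (A := 197):
  P = 44
  T = 10
  A = 197
  Q = 296 + 6·44 + 2·197 = 954
Comparing — Policy A: Q=146, Policy B: Q=954. Highest is 954 (Policy B).

954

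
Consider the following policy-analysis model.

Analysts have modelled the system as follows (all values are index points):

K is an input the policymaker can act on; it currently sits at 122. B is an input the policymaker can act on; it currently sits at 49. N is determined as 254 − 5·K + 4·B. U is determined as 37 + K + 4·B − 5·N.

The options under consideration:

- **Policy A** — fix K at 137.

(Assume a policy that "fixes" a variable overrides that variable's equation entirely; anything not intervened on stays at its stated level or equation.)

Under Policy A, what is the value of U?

Policy A (K := 137):
  K = 137
  B = 49
  N = 254 − 5·137 + 4·49 = -235
  U = 37 + 137 + 4·49 − 5·(-235) = 1545

1545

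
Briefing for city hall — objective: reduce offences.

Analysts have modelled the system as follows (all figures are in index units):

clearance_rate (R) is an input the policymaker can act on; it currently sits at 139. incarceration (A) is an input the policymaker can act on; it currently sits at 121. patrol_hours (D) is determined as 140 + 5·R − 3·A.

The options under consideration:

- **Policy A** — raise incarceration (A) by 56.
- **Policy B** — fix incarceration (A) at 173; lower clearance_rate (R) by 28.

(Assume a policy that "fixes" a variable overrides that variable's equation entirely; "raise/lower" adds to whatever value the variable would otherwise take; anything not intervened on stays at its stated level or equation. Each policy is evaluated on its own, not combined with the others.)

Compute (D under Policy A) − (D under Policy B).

Policy A (A + 56):
  R = 139
  A = 121 + 56 = 177
  D = 140 + 5·139 − 3·177 = 304
Policy B (A := 173, R − 28):
  R = 139 − 28 = 111
  A = 173
  D = 140 + 5·111 − 3·173 = 176
D: 304 − 176 = 128

128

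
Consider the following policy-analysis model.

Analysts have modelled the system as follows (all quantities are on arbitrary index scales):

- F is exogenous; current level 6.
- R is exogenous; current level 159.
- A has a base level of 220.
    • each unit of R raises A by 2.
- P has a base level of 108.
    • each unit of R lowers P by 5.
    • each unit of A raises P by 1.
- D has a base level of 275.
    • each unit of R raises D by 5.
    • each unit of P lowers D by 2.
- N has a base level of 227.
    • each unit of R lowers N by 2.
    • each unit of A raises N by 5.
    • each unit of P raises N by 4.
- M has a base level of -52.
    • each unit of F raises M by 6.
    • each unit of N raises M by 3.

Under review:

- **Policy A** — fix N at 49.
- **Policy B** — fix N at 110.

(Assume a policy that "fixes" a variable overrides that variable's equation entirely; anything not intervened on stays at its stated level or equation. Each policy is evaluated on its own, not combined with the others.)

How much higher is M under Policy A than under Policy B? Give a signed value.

Policy A (N := 49):
  F = 6
  R = 159
  A = 220 + 2·159 = 538
  P = 108 − 5·159 + 538 = -149
  N = 49
  M = -52 + 6·6 + 3·49 = 131
Policy B (N := 110):
  F = 6
  R = 159
  A = 220 + 2·159 = 538
  P = 108 − 5·159 + 538 = -149
  N = 110
  M = -52 + 6·6 + 3·110 = 314
M: 131 − 314 = -183

-183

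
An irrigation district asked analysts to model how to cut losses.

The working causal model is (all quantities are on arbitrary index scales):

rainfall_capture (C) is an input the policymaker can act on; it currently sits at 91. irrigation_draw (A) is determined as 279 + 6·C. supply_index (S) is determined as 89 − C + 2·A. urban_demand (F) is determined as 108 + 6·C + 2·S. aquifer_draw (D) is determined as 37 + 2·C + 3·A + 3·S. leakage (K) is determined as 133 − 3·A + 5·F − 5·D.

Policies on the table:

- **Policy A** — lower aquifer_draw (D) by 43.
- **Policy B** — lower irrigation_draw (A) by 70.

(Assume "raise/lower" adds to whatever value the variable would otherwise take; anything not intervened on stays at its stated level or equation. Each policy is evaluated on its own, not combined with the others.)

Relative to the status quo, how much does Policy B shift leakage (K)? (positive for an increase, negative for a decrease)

1960

Baseline:
  C = 91
  A = 279 + 6·91 = 825
  S = 89 − 91 + 2·825 = 1648
  F = 108 + 6·91 + 2·1648 = 3950
  D = 37 + 2·91 + 3·825 + 3·1648 = 7638
  K = 133 − 3·825 + 5·3950 − 5·7638 = -20782
Policy B (A − 70):
  C = 91
  A = 279 + 6·91 (−70 from intervention) = 755
  S = 89 − 91 + 2·755 = 1508
  F = 108 + 6·91 + 2·1508 = 3670
  D = 37 + 2·91 + 3·755 + 3·1508 = 7008
  K = 133 − 3·755 + 5·3670 − 5·7008 = -18822
Change in K: -18822 − (-20782) = 1960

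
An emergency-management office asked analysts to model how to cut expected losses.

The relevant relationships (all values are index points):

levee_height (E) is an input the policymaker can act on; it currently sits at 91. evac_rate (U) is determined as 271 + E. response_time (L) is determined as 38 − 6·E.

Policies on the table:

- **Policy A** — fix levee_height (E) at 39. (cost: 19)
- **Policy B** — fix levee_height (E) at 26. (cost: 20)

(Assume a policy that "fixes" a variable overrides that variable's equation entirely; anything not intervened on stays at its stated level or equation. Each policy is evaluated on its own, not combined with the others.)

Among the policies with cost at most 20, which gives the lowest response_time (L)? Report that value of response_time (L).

Policy A (E := 39):
  E = 39
  L = 38 − 6·39 = -196
Policy B (E := 26):
  E = 26
  L = 38 − 6·26 = -118
Comparing — Policy A: L=-196, Policy B: L=-118. Lowest is -196 (Policy A).

-196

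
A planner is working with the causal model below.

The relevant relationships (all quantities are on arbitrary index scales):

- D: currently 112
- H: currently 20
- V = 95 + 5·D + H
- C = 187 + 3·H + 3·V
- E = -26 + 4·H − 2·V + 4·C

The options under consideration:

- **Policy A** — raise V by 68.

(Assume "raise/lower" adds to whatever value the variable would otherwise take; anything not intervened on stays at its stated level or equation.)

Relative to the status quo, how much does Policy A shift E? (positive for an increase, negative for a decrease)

680

Baseline:
  D = 112
  H = 20
  V = 95 + 5·112 + 20 = 675
  C = 187 + 3·20 + 3·675 = 2272
  E = -26 + 4·20 − 2·675 + 4·2272 = 7792
Policy A (V + 68):
  D = 112
  H = 20
  V = 95 + 5·112 + 20 (+68 from intervention) = 743
  C = 187 + 3·20 + 3·743 = 2476
  E = -26 + 4·20 − 2·743 + 4·2476 = 8472
Change in E: 8472 − 7792 = 680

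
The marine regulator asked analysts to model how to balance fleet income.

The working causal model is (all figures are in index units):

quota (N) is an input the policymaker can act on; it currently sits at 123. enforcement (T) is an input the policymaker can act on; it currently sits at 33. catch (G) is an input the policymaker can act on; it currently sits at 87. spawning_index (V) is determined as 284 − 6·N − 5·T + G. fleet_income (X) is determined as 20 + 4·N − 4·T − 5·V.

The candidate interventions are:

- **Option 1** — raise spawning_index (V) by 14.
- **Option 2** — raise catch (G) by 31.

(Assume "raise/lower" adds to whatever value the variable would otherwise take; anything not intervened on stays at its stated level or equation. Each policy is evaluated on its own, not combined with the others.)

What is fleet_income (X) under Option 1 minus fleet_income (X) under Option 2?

85

Option 1 (V + 14):
  N = 123
  T = 33
  G = 87
  V = 284 − 6·123 − 5·33 + 87 (+14 from intervention) = -518
  X = 20 + 4·123 − 4·33 − 5·(-518) = 2970
Option 2 (G + 31):
  N = 123
  T = 33
  G = 87 + 31 = 118
  V = 284 − 6·123 − 5·33 + 118 = -501
  X = 20 + 4·123 − 4·33 − 5·(-501) = 2885
X: 2970 − 2885 = 85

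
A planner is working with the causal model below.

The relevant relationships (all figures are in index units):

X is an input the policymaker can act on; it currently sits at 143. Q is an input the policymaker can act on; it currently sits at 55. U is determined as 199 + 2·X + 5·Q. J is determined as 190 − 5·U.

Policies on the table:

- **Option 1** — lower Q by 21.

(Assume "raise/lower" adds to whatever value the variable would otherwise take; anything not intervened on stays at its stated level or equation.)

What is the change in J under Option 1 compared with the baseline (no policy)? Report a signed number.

525

Baseline:
  X = 143
  Q = 55
  U = 199 + 2·143 + 5·55 = 760
  J = 190 − 5·760 = -3610
Option 1 (Q − 21):
  X = 143
  Q = 55 − 21 = 34
  U = 199 + 2·143 + 5·34 = 655
  J = 190 − 5·655 = -3085
Change in J: -3085 − (-3610) = 525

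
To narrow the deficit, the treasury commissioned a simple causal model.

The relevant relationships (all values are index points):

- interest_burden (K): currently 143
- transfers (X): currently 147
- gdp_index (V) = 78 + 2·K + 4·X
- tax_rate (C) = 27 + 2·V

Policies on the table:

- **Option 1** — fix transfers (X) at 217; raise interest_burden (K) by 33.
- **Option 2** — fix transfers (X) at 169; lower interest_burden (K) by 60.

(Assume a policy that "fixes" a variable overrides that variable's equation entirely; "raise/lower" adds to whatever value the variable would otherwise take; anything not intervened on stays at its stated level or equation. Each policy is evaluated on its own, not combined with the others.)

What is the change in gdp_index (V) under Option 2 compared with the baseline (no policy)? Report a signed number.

Baseline:
  K = 143
  X = 147
  V = 78 + 2·143 + 4·147 = 952
Option 2 (X := 169, K − 60):
  K = 143 − 60 = 83
  X = 169
  V = 78 + 2·83 + 4·169 = 920
Change in V: 920 − 952 = -32

-32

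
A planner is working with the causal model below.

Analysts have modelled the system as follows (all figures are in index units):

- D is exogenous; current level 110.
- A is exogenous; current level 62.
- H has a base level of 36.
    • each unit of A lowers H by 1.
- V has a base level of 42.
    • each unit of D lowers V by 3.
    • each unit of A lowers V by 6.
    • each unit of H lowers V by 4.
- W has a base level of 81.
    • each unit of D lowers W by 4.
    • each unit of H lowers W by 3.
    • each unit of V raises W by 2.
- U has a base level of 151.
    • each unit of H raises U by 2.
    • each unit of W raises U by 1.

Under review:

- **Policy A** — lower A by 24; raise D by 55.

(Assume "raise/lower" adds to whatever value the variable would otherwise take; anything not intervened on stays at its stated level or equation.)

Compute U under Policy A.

-1772

Policy A (A − 24, D + 55):
  D = 110 + 55 = 165
  A = 62 − 24 = 38
  H = 36 − 38 = -2
  V = 42 − 3·165 − 6·38 − 4·(-2) = -673
  W = 81 − 4·165 − 3·(-2) + 2·(-673) = -1919
  U = 151 + 2·(-2) + (-1919) = -1772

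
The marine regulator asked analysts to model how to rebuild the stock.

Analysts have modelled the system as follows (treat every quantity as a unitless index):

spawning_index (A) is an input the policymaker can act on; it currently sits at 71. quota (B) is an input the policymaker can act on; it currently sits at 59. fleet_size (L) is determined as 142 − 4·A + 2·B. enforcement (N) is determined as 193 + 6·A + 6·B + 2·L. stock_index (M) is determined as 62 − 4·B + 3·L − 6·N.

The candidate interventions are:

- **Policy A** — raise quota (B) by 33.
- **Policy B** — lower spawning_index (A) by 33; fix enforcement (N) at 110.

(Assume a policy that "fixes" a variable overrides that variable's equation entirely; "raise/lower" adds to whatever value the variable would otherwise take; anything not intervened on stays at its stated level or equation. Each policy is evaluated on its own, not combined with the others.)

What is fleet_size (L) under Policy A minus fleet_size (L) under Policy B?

Policy A (B + 33):
  A = 71
  B = 59 + 33 = 92
  L = 142 − 4·71 + 2·92 = 42
Policy B (A − 33, N := 110):
  A = 71 − 33 = 38
  B = 59
  L = 142 − 4·38 + 2·59 = 108
L: 42 − 108 = -66

-66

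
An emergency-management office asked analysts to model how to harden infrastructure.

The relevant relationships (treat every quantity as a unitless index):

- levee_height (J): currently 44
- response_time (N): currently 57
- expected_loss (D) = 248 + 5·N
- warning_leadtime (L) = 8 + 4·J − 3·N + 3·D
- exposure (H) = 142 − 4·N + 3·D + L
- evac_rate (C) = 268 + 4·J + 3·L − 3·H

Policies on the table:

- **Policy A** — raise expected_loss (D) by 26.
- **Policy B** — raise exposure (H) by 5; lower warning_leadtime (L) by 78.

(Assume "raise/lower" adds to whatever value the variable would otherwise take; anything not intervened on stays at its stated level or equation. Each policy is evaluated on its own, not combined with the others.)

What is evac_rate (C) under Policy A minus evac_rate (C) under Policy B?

-219

Policy A (D + 26):
  J = 44
  N = 57
  D = 248 + 5·57 (+26 from intervention) = 559
  L = 8 + 4·44 − 3·57 + 3·559 = 1690
  H = 142 − 4·57 + 3·559 + 1690 = 3281
  C = 268 + 4·44 + 3·1690 − 3·3281 = -4329
Policy B (H + 5, L − 78):
  J = 44
  N = 57
  D = 248 + 5·57 = 533
  L = 8 + 4·44 − 3·57 + 3·533 (−78 from intervention) = 1534
  H = 142 − 4·57 + 3·533 + 1534 (+5 from intervention) = 3052
  C = 268 + 4·44 + 3·1534 − 3·3052 = -4110
C: -4329 − (-4110) = -219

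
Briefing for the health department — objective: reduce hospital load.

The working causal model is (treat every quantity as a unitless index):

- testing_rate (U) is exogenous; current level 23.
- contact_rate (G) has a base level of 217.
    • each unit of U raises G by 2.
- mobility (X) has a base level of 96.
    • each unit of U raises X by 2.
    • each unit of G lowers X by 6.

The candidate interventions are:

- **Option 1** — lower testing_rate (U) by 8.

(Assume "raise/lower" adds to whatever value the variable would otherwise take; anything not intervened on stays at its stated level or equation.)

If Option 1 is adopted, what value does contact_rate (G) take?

247

Option 1 (U − 8):
  U = 23 − 8 = 15
  G = 217 + 2·15 = 247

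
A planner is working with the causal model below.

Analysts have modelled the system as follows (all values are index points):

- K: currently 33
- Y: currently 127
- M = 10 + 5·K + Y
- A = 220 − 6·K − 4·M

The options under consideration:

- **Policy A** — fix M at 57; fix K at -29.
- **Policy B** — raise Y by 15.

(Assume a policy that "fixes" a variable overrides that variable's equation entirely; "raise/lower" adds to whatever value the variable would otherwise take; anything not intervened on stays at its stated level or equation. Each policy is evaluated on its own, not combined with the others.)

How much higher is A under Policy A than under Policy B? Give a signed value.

1412

Policy A (M := 57, K := -29):
  K = -29
  Y = 127
  M = 57
  A = 220 − 6·(-29) − 4·57 = 166
Policy B (Y + 15):
  K = 33
  Y = 127 + 15 = 142
  M = 10 + 5·33 + 142 = 317
  A = 220 − 6·33 − 4·317 = -1246
A: 166 − (-1246) = 1412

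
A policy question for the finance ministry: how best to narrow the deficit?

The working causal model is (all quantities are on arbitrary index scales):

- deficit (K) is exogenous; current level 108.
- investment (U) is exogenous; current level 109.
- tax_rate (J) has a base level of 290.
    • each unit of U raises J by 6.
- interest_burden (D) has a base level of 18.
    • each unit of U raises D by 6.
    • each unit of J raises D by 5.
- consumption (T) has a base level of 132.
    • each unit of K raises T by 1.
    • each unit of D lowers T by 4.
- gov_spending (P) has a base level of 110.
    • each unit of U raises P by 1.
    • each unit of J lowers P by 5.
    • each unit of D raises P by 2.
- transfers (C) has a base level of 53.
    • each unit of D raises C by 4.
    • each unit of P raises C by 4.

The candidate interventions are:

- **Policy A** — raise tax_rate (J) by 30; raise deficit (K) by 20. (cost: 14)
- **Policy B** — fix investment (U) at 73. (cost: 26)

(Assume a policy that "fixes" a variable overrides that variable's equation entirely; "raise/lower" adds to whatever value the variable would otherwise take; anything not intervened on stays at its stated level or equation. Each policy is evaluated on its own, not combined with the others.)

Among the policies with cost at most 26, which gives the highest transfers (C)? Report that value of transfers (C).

47953

Policy A (J + 30, K + 20):
  U = 109
  J = 290 + 6·109 (+30 from intervention) = 974
  D = 18 + 6·109 + 5·974 = 5542
  P = 110 + 109 − 5·974 + 2·5542 = 6433
  C = 53 + 4·5542 + 4·6433 = 47953
Policy B (U := 73):
  U = 73
  J = 290 + 6·73 = 728
  D = 18 + 6·73 + 5·728 = 4096
  P = 110 + 73 − 5·728 + 2·4096 = 4735
  C = 53 + 4·4096 + 4·4735 = 35377
Comparing — Policy A: C=47953, Policy B: C=35377. Highest is 47953 (Policy A).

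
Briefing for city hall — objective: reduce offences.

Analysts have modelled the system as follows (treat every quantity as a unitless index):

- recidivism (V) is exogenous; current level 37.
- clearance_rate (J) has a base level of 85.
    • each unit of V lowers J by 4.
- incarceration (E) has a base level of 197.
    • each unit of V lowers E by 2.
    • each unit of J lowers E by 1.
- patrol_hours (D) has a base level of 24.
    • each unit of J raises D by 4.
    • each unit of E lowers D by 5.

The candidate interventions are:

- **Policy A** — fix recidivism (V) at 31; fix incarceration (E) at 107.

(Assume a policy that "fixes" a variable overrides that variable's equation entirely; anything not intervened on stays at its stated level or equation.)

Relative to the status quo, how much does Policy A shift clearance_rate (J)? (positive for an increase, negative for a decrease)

24

Baseline:
  V = 37
  J = 85 − 4·37 = -63
Policy A (V := 31, E := 107):
  V = 31
  J = 85 − 4·31 = -39
Change in J: -39 − (-63) = 24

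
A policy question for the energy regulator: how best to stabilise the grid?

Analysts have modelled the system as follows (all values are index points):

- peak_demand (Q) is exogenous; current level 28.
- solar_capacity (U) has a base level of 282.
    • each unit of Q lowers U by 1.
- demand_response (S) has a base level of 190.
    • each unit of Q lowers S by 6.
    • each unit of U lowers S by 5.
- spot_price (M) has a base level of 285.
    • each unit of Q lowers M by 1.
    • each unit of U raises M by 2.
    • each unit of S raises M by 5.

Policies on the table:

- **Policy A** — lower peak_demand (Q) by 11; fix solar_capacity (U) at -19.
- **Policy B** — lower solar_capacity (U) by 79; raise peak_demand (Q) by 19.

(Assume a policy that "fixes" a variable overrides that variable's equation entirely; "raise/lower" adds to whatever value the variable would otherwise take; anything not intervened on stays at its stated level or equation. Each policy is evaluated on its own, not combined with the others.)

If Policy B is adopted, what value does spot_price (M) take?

-3810

Policy B (U − 79, Q + 19):
  Q = 28 + 19 = 47
  U = 282 − 47 (−79 from intervention) = 156
  S = 190 − 6·47 − 5·156 = -872
  M = 285 − 47 + 2·156 + 5·(-872) = -3810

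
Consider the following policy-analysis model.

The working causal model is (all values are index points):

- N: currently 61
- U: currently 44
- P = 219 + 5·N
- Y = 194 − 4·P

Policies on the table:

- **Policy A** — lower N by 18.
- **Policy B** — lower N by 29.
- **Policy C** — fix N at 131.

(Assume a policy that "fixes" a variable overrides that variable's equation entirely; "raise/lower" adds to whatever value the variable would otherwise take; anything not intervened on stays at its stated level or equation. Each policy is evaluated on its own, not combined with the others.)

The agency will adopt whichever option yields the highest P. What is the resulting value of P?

874

Policy A (N − 18):
  N = 61 − 18 = 43
  P = 219 + 5·43 = 434
Policy B (N − 29):
  N = 61 − 29 = 32
  P = 219 + 5·32 = 379
Policy C (N := 131):
  N = 131
  P = 219 + 5·131 = 874
Comparing — Policy A: P=434, Policy B: P=379, Policy C: P=874. Highest is 874 (Policy C).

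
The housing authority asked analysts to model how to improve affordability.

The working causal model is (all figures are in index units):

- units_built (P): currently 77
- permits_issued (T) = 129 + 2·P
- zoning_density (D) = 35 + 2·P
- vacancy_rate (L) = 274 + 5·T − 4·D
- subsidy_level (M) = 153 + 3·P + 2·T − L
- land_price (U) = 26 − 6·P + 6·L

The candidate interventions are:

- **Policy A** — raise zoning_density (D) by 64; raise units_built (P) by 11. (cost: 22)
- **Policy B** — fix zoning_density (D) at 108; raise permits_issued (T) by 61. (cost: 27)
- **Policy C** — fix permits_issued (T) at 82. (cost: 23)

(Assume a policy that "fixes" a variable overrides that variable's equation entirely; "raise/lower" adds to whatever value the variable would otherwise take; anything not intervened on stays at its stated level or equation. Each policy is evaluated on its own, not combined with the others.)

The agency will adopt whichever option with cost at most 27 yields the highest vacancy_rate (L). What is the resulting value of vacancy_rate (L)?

1562

Policy A (D + 64, P + 11):
  P = 77 + 11 = 88
  T = 129 + 2·88 = 305
  D = 35 + 2·88 (+64 from intervention) = 275
  L = 274 + 5·305 − 4·275 = 699
Policy B (D := 108, T + 61):
  P = 77
  T = 129 + 2·77 (+61 from intervention) = 344
  D = 108
  L = 274 + 5·344 − 4·108 = 1562
Policy C (T := 82):
  P = 77
  T = 82
  D = 35 + 2·77 = 189
  L = 274 + 5·82 − 4·189 = -72
Comparing — Policy A: L=699, Policy B: L=1562, Policy C: L=-72. Highest is 1562 (Policy B).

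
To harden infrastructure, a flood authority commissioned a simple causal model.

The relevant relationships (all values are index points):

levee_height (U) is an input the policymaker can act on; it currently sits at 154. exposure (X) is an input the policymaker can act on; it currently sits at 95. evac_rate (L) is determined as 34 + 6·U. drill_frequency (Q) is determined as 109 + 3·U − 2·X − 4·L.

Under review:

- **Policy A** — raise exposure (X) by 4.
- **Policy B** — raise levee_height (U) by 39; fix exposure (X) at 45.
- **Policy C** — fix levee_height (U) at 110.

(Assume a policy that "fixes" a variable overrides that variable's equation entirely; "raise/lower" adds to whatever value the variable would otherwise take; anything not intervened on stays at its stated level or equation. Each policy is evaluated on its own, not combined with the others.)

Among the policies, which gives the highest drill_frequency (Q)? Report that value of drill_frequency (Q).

Policy A (X + 4):
  U = 154
  X = 95 + 4 = 99
  L = 34 + 6·154 = 958
  Q = 109 + 3·154 − 2·99 − 4·958 = -3459
Policy B (U + 39, X := 45):
  U = 154 + 39 = 193
  X = 45
  L = 34 + 6·193 = 1192
  Q = 109 + 3·193 − 2·45 − 4·1192 = -4170
Policy C (U := 110):
  U = 110
  X = 95
  L = 34 + 6·110 = 694
  Q = 109 + 3·110 − 2·95 − 4·694 = -2527
Comparing — Policy A: Q=-3459, Policy B: Q=-4170, Policy C: Q=-2527. Highest is -2527 (Policy C).

-2527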